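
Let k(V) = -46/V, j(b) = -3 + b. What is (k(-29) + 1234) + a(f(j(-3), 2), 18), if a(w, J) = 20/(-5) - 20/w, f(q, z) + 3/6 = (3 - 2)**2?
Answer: 34556/29 ≈ 1191.6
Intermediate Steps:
f(q, z) = 1/2 (f(q, z) = -1/2 + (3 - 2)**2 = -1/2 + 1**2 = -1/2 + 1 = 1/2)
a(w, J) = -4 - 20/w (a(w, J) = 20*(-1/5) - 20/w = -4 - 20/w)
(k(-29) + 1234) + a(f(j(-3), 2), 18) = (-46/(-29) + 1234) + (-4 - 20/1/2) = (-46*(-1/29) + 1234) + (-4 - 20*2) = (46/29 + 1234) + (-4 - 40) = 35832/29 - 44 = 34556/29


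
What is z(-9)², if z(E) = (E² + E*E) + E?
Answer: 23409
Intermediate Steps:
z(E) = E + 2*E² (z(E) = (E² + E²) + E = 2*E² + E = E + 2*E²)
z(-9)² = (-9*(1 + 2*(-9)))² = (-9*(1 - 18))² = (-9*(-17))² = 153² = 23409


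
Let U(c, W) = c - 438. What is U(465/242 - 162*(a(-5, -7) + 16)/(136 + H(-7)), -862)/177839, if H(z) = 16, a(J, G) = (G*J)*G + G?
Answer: -848571/817703722 ≈ -0.0010377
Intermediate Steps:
a(J, G) = G + J*G² (a(J, G) = J*G² + G = G + J*G²)
U(c, W) = -438 + c
U(465/242 - 162*(a(-5, -7) + 16)/(136 + H(-7)), -862)/177839 = (-438 + (465/242 - 162*(-7*(1 - 7*(-5)) + 16)/(136 + 16)))/177839 = (-438 + (465*(1/242) - (324/19 - 567*(1 + 35)/76)))*(1/177839) = (-438 + (465/242 - 162/(152/(-7*36 + 16))))*(1/177839) = (-438 + (465/242 - 162/(152/(-252 + 16))))*(1/177839) = (-438 + (465/242 - 162/(152/(-236))))*(1/177839) = (-438 + (465/242 - 162/(152*(-1/236))))*(1/177839) = (-438 + (465/242 - 162/(-38/59)))*(1/177839) = (-438 + (465/242 - 162*(-59/38)))*(1/177839) = (-438 + (465/242 + 4779/19))*(1/177839) = (-438 + 1165353/4598)*(1/177839) = -848571/4598*1/177839 = -848571/817703722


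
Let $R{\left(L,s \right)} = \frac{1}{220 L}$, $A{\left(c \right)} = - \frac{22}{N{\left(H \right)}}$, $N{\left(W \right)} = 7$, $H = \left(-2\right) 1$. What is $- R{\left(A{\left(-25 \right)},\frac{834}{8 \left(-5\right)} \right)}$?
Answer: $\frac{7}{4840} \approx 0.0014463$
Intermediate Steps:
$H = -2$
$A{\left(c \right)} = - \frac{22}{7}$
$R{\left(L,s \right)} = \frac{1}{220 L}$
$- R{\left(A{\left(-25 \right)},\frac{834}{8 \left(-5\right)} \right)} = - \frac{1}{220 \left(- \frac{22}{7}\right)} = - \frac{-7}{220 \cdot 22} = \left(-1\right) \left(- \frac{7}{4840}\right) = \frac{7}{4840}$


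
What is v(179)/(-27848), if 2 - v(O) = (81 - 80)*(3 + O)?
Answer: 45/6962 ≈ 0.0064637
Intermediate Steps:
v(O) = -1 - O (v(O) = 2 - (81 - 80)*(3 + O) = 2 - (3 + O) = 2 + (-3 - O) = -1 - O)
v(179)/(-27848) = (-1 - 1*179)/(-27848) = (-1 - 179)*(-1/27848) = -180*(-1/27848) = 45/6962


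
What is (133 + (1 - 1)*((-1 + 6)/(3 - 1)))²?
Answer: 17689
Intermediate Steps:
(133 + (1 - 1)*((-1 + 6)/(3 - 1)))² = (133 + 0*(5/2))² = (133 + 0)² = 133² = 17689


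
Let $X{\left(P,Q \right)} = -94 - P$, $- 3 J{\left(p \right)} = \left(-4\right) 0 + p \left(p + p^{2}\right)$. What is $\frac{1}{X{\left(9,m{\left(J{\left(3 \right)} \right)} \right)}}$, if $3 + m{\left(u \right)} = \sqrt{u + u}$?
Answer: $- \frac{1}{103} \approx -0.0097087$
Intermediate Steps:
$J{\left(p \right)} = - \frac{p \left(p + p^{2}\right)}{3}$ ($J{\left(p \right)} = - \frac{\left(-4\right) 0 + p \left(p + p^{2}\right)}{3} = - \frac{0 + p \left(p + p^{2}\right)}{3} = - \frac{p \left(p + p^{2}\right)}{3}$)
$m{\left(u \right)} = -3 + \sqrt{2} \sqrt{u}$ ($m{\left(u \right)} = -3 + \sqrt{u + u} = -3 + \sqrt{2 u} = -3 + \sqrt{2} \sqrt{u}$)
$\frac{1}{X{\left(9,m{\left(J{\left(3 \right)} \right)} \right)}} = \frac{1}{-94 - 9} = \frac{1}{-103} = - \frac{1}{103}$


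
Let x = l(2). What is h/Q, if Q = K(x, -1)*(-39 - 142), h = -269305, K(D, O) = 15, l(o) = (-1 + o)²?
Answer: 53861/543 ≈ 99.192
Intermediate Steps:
x = 1 (x = (-1 + 2)² = 1² = 1)
Q = -2715 (Q = 15*(-39 - 142) = 15*(-181) = -2715)
h/Q = -269305/(-2715) = -269305*(-1/2715) = 53861/543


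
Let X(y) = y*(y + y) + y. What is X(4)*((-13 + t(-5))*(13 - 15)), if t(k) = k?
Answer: 1296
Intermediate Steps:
X(y) = y + 2*y**2 (X(y) = y*(2*y) + y = 2*y**2 + y = y + 2*y**2)
X(4)*((-13 + t(-5))*(13 - 15)) = (4*(1 + 2*4))*((-13 - 5)*(13 - 15)) = (4*(1 + 8))*(-18*(-2)) = (4*9)*36 = 36*36 = 1296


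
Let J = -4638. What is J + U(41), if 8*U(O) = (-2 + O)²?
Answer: -35583/8 ≈ -4447.9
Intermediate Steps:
U(O) = (-2 + O)²/8
J + U(41) = -4638 + (-2 + 41)²/8 = -4638 + (⅛)*39² = -4638 + (⅛)*1521 = -4638 + 1521/8 = -35583/8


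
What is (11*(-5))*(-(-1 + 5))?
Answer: 220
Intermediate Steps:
(11*(-5))*(-(-1 + 5)) = -(-55)*4 = -55*(-4) = 220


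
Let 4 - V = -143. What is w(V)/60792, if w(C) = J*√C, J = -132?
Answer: -77*√3/5066 ≈ -0.026326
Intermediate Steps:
V = 147 (V = 4 - 1*(-143) = 4 + 143 = 147)
w(C) = -132*√C
w(V)/60792 = -924*√3/60792 = -924*√3*(1/60792) = -77*√3/5066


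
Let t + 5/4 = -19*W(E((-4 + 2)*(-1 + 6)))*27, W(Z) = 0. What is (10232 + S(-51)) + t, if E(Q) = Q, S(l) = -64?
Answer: 40667/4 ≈ 10167.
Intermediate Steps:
t = -5/4 (t = -5/4 - 19*0*27 = -5/4 + 0*27 = -5/4 + 0 = -5/4 ≈ -1.2500)
(10232 + S(-51)) + t = (10232 - 64) - 5/4 = 10168 - 5/4 = 40667/4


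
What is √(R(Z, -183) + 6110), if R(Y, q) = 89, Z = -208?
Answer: √6199 ≈ 78.734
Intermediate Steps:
√(R(Z, -183) + 6110) = √(89 + 6110) = √6199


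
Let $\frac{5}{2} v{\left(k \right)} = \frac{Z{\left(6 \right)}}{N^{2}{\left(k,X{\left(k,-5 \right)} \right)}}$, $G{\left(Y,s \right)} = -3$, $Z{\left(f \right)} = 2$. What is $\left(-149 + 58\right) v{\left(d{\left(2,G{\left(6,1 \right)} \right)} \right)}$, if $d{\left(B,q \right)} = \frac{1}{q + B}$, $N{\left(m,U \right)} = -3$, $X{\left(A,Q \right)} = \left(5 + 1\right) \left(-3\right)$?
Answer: $- \frac{364}{45} \approx -8.0889$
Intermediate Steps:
$X{\left(A,Q \right)} = -18$ ($X{\left(A,Q \right)} = 6 \left(-3\right) = -18$)
$d{\left(B,q \right)} = \frac{1}{B + q}$
$v{\left(k \right)} = \frac{4}{45}$ ($v{\left(k \right)} = \frac{2 \frac{2}{\left(-3\right)^{2}}}{5} = \frac{2 \cdot \frac{2}{9}}{5} = \frac{2 \cdot 2 \cdot \frac{1}{9}}{5} = \frac{2}{5} \cdot \frac{2}{9} = \frac{4}{45}$)
$\left(-149 + 58\right) v{\left(d{\left(2,G{\left(6,1 \right)} \right)} \right)} = \left(-149 + 58\right) \frac{4}{45} = \left(-91\right) \frac{4}{45} = - \frac{364}{45}$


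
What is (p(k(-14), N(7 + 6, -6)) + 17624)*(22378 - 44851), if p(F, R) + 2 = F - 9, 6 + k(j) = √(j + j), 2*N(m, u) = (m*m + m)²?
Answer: -395682111 - 44946*I*√7 ≈ -3.9568e+8 - 1.1892e+5*I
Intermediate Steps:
N(m, u) = (m + m²)²/2 (N(m, u) = (m*m + m)²/2 = (m² + m)²/2 = (m + m²)²/2)
k(j) = -6 + √2*√j (k(j) = -6 + √(j + j) = -6 + √(2*j) = -6 + √2*√j)
p(F, R) = -11 + F (p(F, R) = -2 + (F - 9) = -2 + (-9 + F) = -11 + F)
(p(k(-14), N(7 + 6, -6)) + 17624)*(22378 - 44851) = ((-11 + (-6 + √2*√(-14))) + 17624)*(22378 - 44851) = ((-11 + (-6 + √2*(I*√14))) + 17624)*(-22473) = ((-11 + (-6 + 2*I*√7)) + 17624)*(-22473) = ((-17 + 2*I*√7) + 17624)*(-22473) = (17607 + 2*I*√7)*(-22473) = -395682111 - 44946*I*√7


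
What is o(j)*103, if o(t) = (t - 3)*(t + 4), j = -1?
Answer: -1236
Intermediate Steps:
o(t) = (-3 + t)*(4 + t)
o(j)*103 = (-12 - 1 + (-1)**2)*103 = (-12 - 1 + 1)*103 = -12*103 = -1236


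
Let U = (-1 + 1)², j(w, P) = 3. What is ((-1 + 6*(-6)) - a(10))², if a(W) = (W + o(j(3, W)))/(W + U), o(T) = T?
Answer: 146689/100 ≈ 1466.9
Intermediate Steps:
U = 0 (U = 0² = 0)
a(W) = (3 + W)/W (a(W) = (W + 3)/(W + 0) = (3 + W)/W)
((-1 + 6*(-6)) - a(10))² = ((-1 + 6*(-6)) - (3 + 10)/10)² = ((-1 - 36) - 13/10)² = (-37 - 1*13/10)² = (-37 - 13/10)² = (-383/10)² = 146689/100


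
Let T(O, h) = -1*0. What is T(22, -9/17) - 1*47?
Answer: -47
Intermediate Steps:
T(O, h) = 0
T(22, -9/17) - 1*47 = 0 - 1*47 = 0 - 47 = -47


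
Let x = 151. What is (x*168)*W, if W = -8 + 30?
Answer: 558096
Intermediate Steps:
W = 22
(x*168)*W = (151*168)*22 = 25368*22 = 558096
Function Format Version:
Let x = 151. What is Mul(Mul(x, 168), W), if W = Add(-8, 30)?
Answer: 558096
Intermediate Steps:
W = 22
Mul(Mul(x, 168), W) = Mul(Mul(151, 168), 22) = Mul(25368, 22) = 558096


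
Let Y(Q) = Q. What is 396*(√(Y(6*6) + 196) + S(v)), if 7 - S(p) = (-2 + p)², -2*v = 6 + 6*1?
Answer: -22572 + 792*√58 ≈ -16540.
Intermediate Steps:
v = -6 (v = -(6 + 6*1)/2 = -(6 + 6)/2 = -½*12 = -6)
S(p) = 7 - (-2 + p)²
396*(√(Y(6*6) + 196) + S(v)) = 396*(√(6*6 + 196) + (7 - (-2 - 6)²)) = 396*(√(36 + 196) + (7 - 1*(-8)²)) = 396*(√232 + (7 - 1*64)) = 396*(2*√58 + (7 - 64)) = 396*(2*√58 - 57) = 396*(-57 + 2*√58) = -22572 + 792*√58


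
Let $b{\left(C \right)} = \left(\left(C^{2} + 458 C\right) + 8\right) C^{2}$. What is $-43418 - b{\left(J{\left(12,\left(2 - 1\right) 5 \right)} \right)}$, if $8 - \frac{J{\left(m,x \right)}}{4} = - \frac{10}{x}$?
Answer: $-31928218$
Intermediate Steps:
$J{\left(m,x \right)} = 32 + \frac{40}{x}$ ($J{\left(m,x \right)} = 32 - 4 \left(- \frac{10}{x}\right) = 32 + \frac{40}{x}$)
$b{\left(C \right)} = C^{2} \left(8 + C^{2} + 458 C\right)$ ($b{\left(C \right)} = \left(8 + C^{2} + 458 C\right) C^{2} = C^{2} \left(8 + C^{2} + 458 C\right)$)
$-43418 - b{\left(J{\left(12,\left(2 - 1\right) 5 \right)} \right)} = -43418 - \left(32 + \frac{40}{\left(2 - 1\right) 5}\right)^{2} \left(8 + \left(32 + \frac{40}{\left(2 - 1\right) 5}\right)^{2} + 458 \left(32 + \frac{40}{\left(2 - 1\right) 5}\right)\right) = -43418 - \left(32 + \frac{40}{1 \cdot 5}\right)^{2} \left(8 + \left(32 + \frac{40}{1 \cdot 5}\right)^{2} + 458 \left(32 + \frac{40}{1 \cdot 5}\right)\right) = -43418 - \left(32 + \frac{40}{5}\right)^{2} \left(8 + \left(32 + \frac{40}{5}\right)^{2} + 458 \left(32 + \frac{40}{5}\right)\right) = -43418 - \left(32 + 40 \cdot \frac{1}{5}\right)^{2} \left(8 + \left(32 + 40 \cdot \frac{1}{5}\right)^{2} + 458 \left(32 + 40 \cdot \frac{1}{5}\right)\right) = -43418 - \left(32 + 8\right)^{2} \left(8 + \left(32 + 8\right)^{2} + 458 \left(32 + 8\right)\right) = -43418 - 40^{2} \left(8 + 40^{2} + 458 \cdot 40\right) = -43418 - 1600 \left(8 + 1600 + 18320\right) = -43418 - 1600 \cdot 19928 = -43418 - 31884800 = -31928218$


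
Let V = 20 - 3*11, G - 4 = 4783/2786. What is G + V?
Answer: -20291/2786 ≈ -7.2832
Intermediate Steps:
G = 15927/2786 (G = 4 + 4783/2786 = 15927/2786 ≈ 5.7168)
V = -13 (V = 20 - 33 = -13)
G + V = 15927/2786 - 13 = -20291/2786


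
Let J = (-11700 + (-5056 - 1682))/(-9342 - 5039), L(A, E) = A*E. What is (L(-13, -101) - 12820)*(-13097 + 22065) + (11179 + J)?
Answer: -1483883290019/14381 ≈ -1.0318e+8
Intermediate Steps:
J = 18438/14381 (J = (-11700 - 6738)/(-14381) = -18438*(-1/14381) = 18438/14381 ≈ 1.2821)
(L(-13, -101) - 12820)*(-13097 + 22065) + (11179 + J) = (-13*(-101) - 12820)*(-13097 + 22065) + (11179 + 18438/14381) = (1313 - 12820)*8968 + 160783637/14381 = -11507*8968 + 160783637/14381 = -103194776 + 160783637/14381 = -1483883290019/14381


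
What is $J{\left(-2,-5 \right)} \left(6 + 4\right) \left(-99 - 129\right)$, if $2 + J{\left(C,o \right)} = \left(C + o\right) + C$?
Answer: $25080$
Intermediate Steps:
$J{\left(C,o \right)} = -2 + o + 2 C$ ($J{\left(C,o \right)} = -2 + \left(\left(C + o\right) + C\right) = -2 + \left(o + 2 C\right) = -2 + o + 2 C$)
$J{\left(-2,-5 \right)} \left(6 + 4\right) \left(-99 - 129\right) = \left(-2 - 5 + 2 \left(-2\right)\right) \left(6 + 4\right) \left(-99 - 129\right) = \left(-2 - 5 - 4\right) 10 \left(-228\right) = \left(-11\right) 10 \left(-228\right) = \left(-110\right) \left(-228\right) = 25080$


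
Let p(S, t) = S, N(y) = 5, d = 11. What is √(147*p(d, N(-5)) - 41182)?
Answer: I*√39565 ≈ 198.91*I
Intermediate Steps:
√(147*p(d, N(-5)) - 41182) = √(147*11 - 41182) = √(1617 - 41182) = √(-39565) = I*√39565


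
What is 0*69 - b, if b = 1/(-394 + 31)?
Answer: 1/363 ≈ 0.0027548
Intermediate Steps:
b = -1/363 (b = 1/(-363) = -1/363 ≈ -0.0027548)
0*69 - b = 0*69 - 1*(-1/363) = 0 + 1/363 = 1/363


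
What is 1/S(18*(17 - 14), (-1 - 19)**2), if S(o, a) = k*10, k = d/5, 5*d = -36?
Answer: -5/72 ≈ -0.069444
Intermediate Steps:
d = -36/5 (d = (1/5)*(-36) = -36/5 ≈ -7.2000)
k = -36/25 (k = -36/5/5 = -36/5*1/5 = -36/25 ≈ -1.4400)
S(o, a) = -72/5 (S(o, a) = -36/25*10 = -72/5)
1/S(18*(17 - 14), (-1 - 19)**2) = 1/(-72/5) = -5/72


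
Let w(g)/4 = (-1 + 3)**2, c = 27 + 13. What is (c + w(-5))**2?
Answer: 3136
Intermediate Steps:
c = 40
w(g) = 16 (w(g) = 4*(-1 + 3)**2 = 4*2**2 = 4*4 = 16)
(c + w(-5))**2 = (40 + 16)**2 = 56**2 = 3136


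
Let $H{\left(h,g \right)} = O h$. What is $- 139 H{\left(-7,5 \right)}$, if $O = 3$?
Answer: $2919$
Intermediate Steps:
$H{\left(h,g \right)} = 3 h$
$- 139 H{\left(-7,5 \right)} = - 139 \cdot 3 \left(-7\right) = \left(-139\right) \left(-21\right) = 2919$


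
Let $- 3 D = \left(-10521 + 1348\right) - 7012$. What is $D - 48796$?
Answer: $-43401$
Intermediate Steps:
$D = 5395$ ($D = - \frac{\left(-10521 + 1348\right) - 7012}{3} = - \frac{-9173 - 7012}{3} = \left(- \frac{1}{3}\right) \left(-16185\right) = 5395$)
$D - 48796 = 5395 - 48796 = -43401$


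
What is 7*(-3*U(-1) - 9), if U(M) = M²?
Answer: -84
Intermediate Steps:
7*(-3*U(-1) - 9) = 7*(-3*(-1)² - 9) = 7*(-3*1 - 9) = 7*(-3 - 9) = 7*(-12) = -84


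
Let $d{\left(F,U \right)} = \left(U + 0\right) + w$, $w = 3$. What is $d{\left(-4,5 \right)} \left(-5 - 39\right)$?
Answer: $-352$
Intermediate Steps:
$d{\left(F,U \right)} = 3 + U$ ($d{\left(F,U \right)} = \left(U + 0\right) + 3 = U + 3 = 3 + U$)
$d{\left(-4,5 \right)} \left(-5 - 39\right) = \left(3 + 5\right) \left(-5 - 39\right) = 8 \left(-44\right) = -352$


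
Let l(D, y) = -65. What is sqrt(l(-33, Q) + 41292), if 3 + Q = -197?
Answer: sqrt(41227) ≈ 203.04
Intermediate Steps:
Q = -200 (Q = -3 - 197 = -200)
sqrt(l(-33, Q) + 41292) = sqrt(-65 + 41292) = sqrt(41227)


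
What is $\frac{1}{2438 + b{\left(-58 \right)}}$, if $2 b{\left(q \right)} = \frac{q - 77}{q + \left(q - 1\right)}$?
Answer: $\frac{26}{63403} \approx 0.00041008$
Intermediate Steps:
$b{\left(q \right)} = \frac{-77 + q}{2 \left(-1 + 2 q\right)}$ ($b{\left(q \right)} = \frac{\left(q - 77\right) \frac{1}{q + \left(q - 1\right)}}{2} = \frac{\left(-77 + q\right) \frac{1}{q + \left(q - 1\right)}}{2} = \frac{\left(-77 + q\right) \frac{1}{q + \left(-1 + q\right)}}{2} = \frac{\left(-77 + q\right) \frac{1}{-1 + 2 q}}{2} = \frac{\frac{1}{-1 + 2 q} \left(-77 + q\right)}{2} = \frac{-77 + q}{2 \left(-1 + 2 q\right)}$)
$\frac{1}{2438 + b{\left(-58 \right)}} = \frac{1}{2438 + \frac{-77 - 58}{2 \left(-1 + 2 \left(-58\right)\right)}} = \frac{1}{2438 + \frac{1}{2} \frac{1}{-1 - 116} \left(-135\right)} = \frac{1}{2438 + \frac{1}{2} \frac{1}{-117} \left(-135\right)} = \frac{1}{2438 + \frac{1}{2} \left(- \frac{1}{117}\right) \left(-135\right)} = \frac{1}{2438 + \frac{15}{26}} = \frac{1}{\frac{63403}{26}} = \frac{26}{63403}$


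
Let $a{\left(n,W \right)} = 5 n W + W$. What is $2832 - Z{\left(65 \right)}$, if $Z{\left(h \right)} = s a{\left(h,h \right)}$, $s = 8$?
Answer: $-166688$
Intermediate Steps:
$a{\left(n,W \right)} = W + 5 W n$ ($a{\left(n,W \right)} = 5 W n + W = W + 5 W n$)
$Z{\left(h \right)} = 8 h \left(1 + 5 h\right)$
$2832 - Z{\left(65 \right)} = 2832 - 8 \cdot 65 \left(1 + 5 \cdot 65\right) = 2832 - 8 \cdot 65 \left(1 + 325\right) = 2832 - 8 \cdot 65 \cdot 326 = 2832 - 169520 = -166688$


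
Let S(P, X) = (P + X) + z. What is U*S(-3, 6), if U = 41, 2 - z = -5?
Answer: 410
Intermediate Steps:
z = 7 (z = 2 - 1*(-5) = 2 + 5 = 7)
S(P, X) = 7 + P + X (S(P, X) = (P + X) + 7 = 7 + P + X)
U*S(-3, 6) = 41*(7 - 3 + 6) = 41*10 = 410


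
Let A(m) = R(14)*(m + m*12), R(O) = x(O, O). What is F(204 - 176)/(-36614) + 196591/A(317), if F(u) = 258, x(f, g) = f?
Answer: 3591548911/1056204058 ≈ 3.4004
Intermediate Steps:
R(O) = O
A(m) = 182*m (A(m) = 14*(m + m*12) = 14*(m + 12*m) = 14*(13*m) = 182*m)
F(204 - 176)/(-36614) + 196591/A(317) = 258/(-36614) + 196591/((182*317)) = 258*(-1/36614) + 196591/57694 = -129/18307 + 196591*(1/57694) = -129/18307 + 196591/57694 = 3591548911/1056204058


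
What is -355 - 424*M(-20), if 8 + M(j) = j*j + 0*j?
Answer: -166563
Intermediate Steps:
M(j) = -8 + j**2 (M(j) = -8 + (j*j + 0*j) = -8 + (j**2 + 0) = -8 + j**2)
-355 - 424*M(-20) = -355 - 424*(-8 + (-20)**2) = -355 - 424*(-8 + 400) = -355 - 424*392 = -355 - 166208 = -166563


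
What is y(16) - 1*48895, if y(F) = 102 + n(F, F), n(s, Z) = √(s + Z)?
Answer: -48793 + 4*√2 ≈ -48787.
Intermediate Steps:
n(s, Z) = √(Z + s)
y(F) = 102 + √2*√F (y(F) = 102 + √(F + F) = 102 + √(2*F) = 102 + √2*√F)
y(16) - 1*48895 = (102 + √2*√16) - 1*48895 = (102 + √2*4) - 48895 = (102 + 4*√2) - 48895 = -48793 + 4*√2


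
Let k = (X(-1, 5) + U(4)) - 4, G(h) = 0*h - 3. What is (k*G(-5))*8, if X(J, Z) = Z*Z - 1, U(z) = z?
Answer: -576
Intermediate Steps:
X(J, Z) = -1 + Z² (X(J, Z) = Z² - 1 = -1 + Z²)
G(h) = -3 (G(h) = 0 - 3 = -3)
k = 24 (k = ((-1 + 5²) + 4) - 4 = ((-1 + 25) + 4) - 4 = (24 + 4) - 4 = 28 - 4 = 24)
(k*G(-5))*8 = (24*(-3))*8 = -72*8 = -576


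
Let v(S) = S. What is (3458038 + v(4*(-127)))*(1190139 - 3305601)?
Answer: -7314273328860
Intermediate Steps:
(3458038 + v(4*(-127)))*(1190139 - 3305601) = (3458038 + 4*(-127))*(1190139 - 3305601) = (3458038 - 508)*(-2115462) = 3457530*(-2115462) = -7314273328860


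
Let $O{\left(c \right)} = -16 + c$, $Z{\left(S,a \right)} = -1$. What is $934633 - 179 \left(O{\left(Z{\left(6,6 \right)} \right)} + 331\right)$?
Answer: $878427$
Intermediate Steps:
$934633 - 179 \left(O{\left(Z{\left(6,6 \right)} \right)} + 331\right) = 934633 - 179 \left(\left(-16 - 1\right) + 331\right) = 934633 - 179 \left(-17 + 331\right) = 934633 - 56206 = 878427$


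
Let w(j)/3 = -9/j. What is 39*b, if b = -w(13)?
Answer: 81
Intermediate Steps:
w(j) = -27/j (w(j) = 3*(-9/j) = -27/j)
b = 27/13 (b = -(-27)/13 = -1*(-27/13) = 27/13 ≈ 2.0769)
39*b = 39*(27/13) = 81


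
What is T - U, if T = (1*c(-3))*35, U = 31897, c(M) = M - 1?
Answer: -32037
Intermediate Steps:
c(M) = -1 + M
T = -140 (T = (1*(-1 - 3))*35 = (1*(-4))*35 = -4*35 = -140)
T - U = -140 - 1*31897 = -140 - 31897 = -32037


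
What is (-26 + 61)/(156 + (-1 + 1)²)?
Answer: 35/156 ≈ 0.22436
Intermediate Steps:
(-26 + 61)/(156 + (-1 + 1)²) = 35/(156 + 0²) = 35/(156 + 0) = 35/156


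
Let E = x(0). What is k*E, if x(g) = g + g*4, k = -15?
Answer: 0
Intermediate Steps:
x(g) = 5*g (x(g) = g + 4*g = 5*g)
E = 0 (E = 5*0 = 0)
k*E = -15*0 = 0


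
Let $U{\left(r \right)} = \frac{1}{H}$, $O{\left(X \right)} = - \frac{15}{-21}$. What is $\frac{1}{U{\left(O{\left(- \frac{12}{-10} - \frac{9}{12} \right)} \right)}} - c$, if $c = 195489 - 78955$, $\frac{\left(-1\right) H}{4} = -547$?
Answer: $-114346$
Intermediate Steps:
$H = 2188$ ($H = \left(-4\right) \left(-547\right) = 2188$)
$O{\left(X \right)} = \frac{5}{7}$ ($O{\left(X \right)} = \left(-15\right) \left(- \frac{1}{21}\right) = \frac{5}{7}$)
$U{\left(r \right)} = \frac{1}{2188}$
$c = 116534$
$\frac{1}{U{\left(O{\left(- \frac{12}{-10} - \frac{9}{12} \right)} \right)}} - c = \frac{1}{\frac{1}{2188}} - 116534 = 2188 - 116534 = -114346$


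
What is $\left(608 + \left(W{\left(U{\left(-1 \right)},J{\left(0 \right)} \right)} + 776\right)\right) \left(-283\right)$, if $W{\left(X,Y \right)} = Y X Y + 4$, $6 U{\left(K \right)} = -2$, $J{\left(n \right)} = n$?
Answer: $-392804$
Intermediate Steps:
$U{\left(K \right)} = - \frac{1}{3}$ ($U{\left(K \right)} = \frac{1}{6} \left(-2\right) = - \frac{1}{3}$)
$W{\left(X,Y \right)} = 4 + X Y^{2}$ ($W{\left(X,Y \right)} = X Y Y + 4 = X Y^{2} + 4 = 4 + X Y^{2}$)
$\left(608 + \left(W{\left(U{\left(-1 \right)},J{\left(0 \right)} \right)} + 776\right)\right) \left(-283\right) = \left(608 + \left(\left(4 - \frac{0^{2}}{3}\right) + 776\right)\right) \left(-283\right) = \left(608 + \left(\left(4 - 0\right) + 776\right)\right) \left(-283\right) = \left(608 + \left(\left(4 + 0\right) + 776\right)\right) \left(-283\right) = \left(608 + \left(4 + 776\right)\right) \left(-283\right) = \left(608 + 780\right) \left(-283\right) = 1388 \left(-283\right) = -392804$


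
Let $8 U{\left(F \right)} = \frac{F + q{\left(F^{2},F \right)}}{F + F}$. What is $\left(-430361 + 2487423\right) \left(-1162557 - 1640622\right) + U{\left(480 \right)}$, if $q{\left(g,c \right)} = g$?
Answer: $- \frac{92261008001087}{16} \approx -5.7663 \cdot 10^{12}$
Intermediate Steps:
$U{\left(F \right)} = \frac{F + F^{2}}{16 F}$ ($U{\left(F \right)} = \frac{\left(F + F^{2}\right) \frac{1}{F + F}}{8} = \frac{\left(F + F^{2}\right) \frac{1}{2 F}}{8} = \frac{\frac{1}{2} \frac{1}{F} \left(F + F^{2}\right)}{8} = \frac{F + F^{2}}{16 F}$)
$\left(-430361 + 2487423\right) \left(-1162557 - 1640622\right) + U{\left(480 \right)} = \left(-430361 + 2487423\right) \left(-1162557 - 1640622\right) + \left(\frac{1}{16} + \frac{1}{16} \cdot 480\right) = 2057062 \left(-2803179\right) + \left(\frac{1}{16} + 30\right) = -5766313000098 + \frac{481}{16} = - \frac{92261008001087}{16}$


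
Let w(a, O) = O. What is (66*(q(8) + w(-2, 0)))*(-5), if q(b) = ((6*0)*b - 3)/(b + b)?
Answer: 495/8 ≈ 61.875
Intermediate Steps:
q(b) = -3/(2*b) (q(b) = (0*b - 3)/((2*b)) = (0 - 3)*(1/(2*b)) = -3/(2*b))
(66*(q(8) + w(-2, 0)))*(-5) = (66*(-3/2/8 + 0))*(-5) = (66*(-3/2*⅛ + 0))*(-5) = (66*(-3/16 + 0))*(-5) = (66*(-3/16))*(-5) = -99/8*(-5) = 495/8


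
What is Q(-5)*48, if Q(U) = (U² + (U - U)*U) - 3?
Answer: 1056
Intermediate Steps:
Q(U) = -3 + U² (Q(U) = (U² + 0*U) - 3 = (U² + 0) - 3 = U² - 3 = -3 + U²)
Q(-5)*48 = (-3 + (-5)²)*48 = (-3 + 25)*48 = 22*48 = 1056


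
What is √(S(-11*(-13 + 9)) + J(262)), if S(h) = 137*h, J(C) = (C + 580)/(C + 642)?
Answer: √307933701/226 ≈ 77.646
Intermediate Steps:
J(C) = (580 + C)/(642 + C)
√(S(-11*(-13 + 9)) + J(262)) = √(137*(-11*(-13 + 9)) + (580 + 262)/(642 + 262)) = √(137*(-11*(-4)) + 842/904) = √(137*44 + (1/904)*842) = √(6028 + 421/452) = √(2725077/452) = √307933701/226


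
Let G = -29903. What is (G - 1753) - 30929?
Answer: -62585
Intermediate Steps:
(G - 1753) - 30929 = (-29903 - 1753) - 30929 = -31656 - 30929 = -62585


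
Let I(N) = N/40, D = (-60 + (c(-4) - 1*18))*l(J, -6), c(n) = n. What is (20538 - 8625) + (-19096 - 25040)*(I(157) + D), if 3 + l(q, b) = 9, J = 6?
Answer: 107767956/5 ≈ 2.1554e+7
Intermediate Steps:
l(q, b) = 6 (l(q, b) = -3 + 9 = 6)
D = -492 (D = (-60 + (-4 - 1*18))*6 = (-60 + (-4 - 18))*6 = (-60 - 22)*6 = -82*6 = -492)
I(N) = N/40 (I(N) = N*(1/40) = N/40)
(20538 - 8625) + (-19096 - 25040)*(I(157) + D) = (20538 - 8625) + (-19096 - 25040)*((1/40)*157 - 492) = 11913 - 44136*(157/40 - 492) = 11913 - 44136*(-19523/40) = 11913 + 107708391/5 = 107767956/5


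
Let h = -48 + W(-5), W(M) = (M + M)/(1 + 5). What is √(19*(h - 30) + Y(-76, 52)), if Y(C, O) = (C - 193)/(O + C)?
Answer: I*√216354/12 ≈ 38.762*I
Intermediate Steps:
Y(C, O) = (-193 + C)/(C + O)
W(M) = M/3 (W(M) = (2*M)/6 = (2*M)*(⅙) = M/3)
h = -149/3 (h = -48 + (⅓)*(-5) = -48 - 5/3 = -149/3 ≈ -49.667)
√(19*(h - 30) + Y(-76, 52)) = √(19*(-149/3 - 30) + (-193 - 76)/(-76 + 52)) = √(19*(-239/3) - 269/(-24)) = √(-4541/3 - 1/24*(-269)) = √(-4541/3 + 269/24) = √(-36059/24) = I*√216354/12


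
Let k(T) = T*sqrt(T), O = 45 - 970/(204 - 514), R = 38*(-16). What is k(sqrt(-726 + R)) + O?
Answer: 1492/31 + 1334**(3/4)*I**(3/2) ≈ -107.95 + 156.08*I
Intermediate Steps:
R = -608
O = 1492/31 (O = 45 - 970/(-310) = 45 - 1/310*(-970) = 45 + 97/31 = 1492/31 ≈ 48.129)
k(T) = T**(3/2)
k(sqrt(-726 + R)) + O = (sqrt(-726 - 608))**(3/2) + 1492/31 = (sqrt(-1334))**(3/2) + 1492/31 = (I*sqrt(1334))**(3/2) + 1492/31 = 1334**(3/4)*I**(3/2) + 1492/31 = 1492/31 + 1334**(3/4)*I**(3/2)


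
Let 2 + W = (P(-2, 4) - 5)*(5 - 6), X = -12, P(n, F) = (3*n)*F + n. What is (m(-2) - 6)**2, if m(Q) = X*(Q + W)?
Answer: 108900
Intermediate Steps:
P(n, F) = n + 3*F*n (P(n, F) = 3*F*n + n = n + 3*F*n)
W = 29 (W = -2 + (-2*(1 + 3*4) - 5)*(5 - 6) = -2 + (-2*(1 + 12) - 5)*(-1) = -2 + (-2*13 - 5)*(-1) = -2 + (-26 - 5)*(-1) = -2 - 31*(-1) = -2 + 31 = 29)
m(Q) = -348 - 12*Q (m(Q) = -12*(Q + 29) = -12*(29 + Q) = -348 - 12*Q)
(m(-2) - 6)**2 = ((-348 - 12*(-2)) - 6)**2 = ((-348 + 24) - 6)**2 = (-324 - 6)**2 = (-330)**2 = 108900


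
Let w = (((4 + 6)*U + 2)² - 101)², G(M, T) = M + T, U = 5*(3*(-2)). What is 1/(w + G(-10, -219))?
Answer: 1/7868221980 ≈ 1.2709e-10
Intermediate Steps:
U = -30 (U = 5*(-6) = -30)
w = 7868222209 (w = (((4 + 6)*(-30) + 2)² - 101)² = ((10*(-30) + 2)² - 101)² = ((-300 + 2)² - 101)² = ((-298)² - 101)² = (88804 - 101)² = 88703² = 7868222209)
1/(w + G(-10, -219)) = 1/(7868222209 + (-10 - 219)) = 1/(7868222209 - 229) = 1/7868221980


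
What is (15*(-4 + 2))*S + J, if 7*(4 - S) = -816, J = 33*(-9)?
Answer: -27399/7 ≈ -3914.1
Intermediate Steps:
J = -297
S = 844/7 (S = 4 - ⅐*(-816) = 4 + 816/7 = 844/7 ≈ 120.57)
(15*(-4 + 2))*S + J = (15*(-4 + 2))*(844/7) - 297 = (15*(-2))*(844/7) - 297 = -30*844/7 - 297 = -25320/7 - 297 = -27399/7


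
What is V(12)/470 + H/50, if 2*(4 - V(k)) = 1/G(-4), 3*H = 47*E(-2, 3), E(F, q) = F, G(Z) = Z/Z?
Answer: -8731/14100 ≈ -0.61922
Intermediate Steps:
G(Z) = 1
H = -94/3 (H = (47*(-2))/3 = (⅓)*(-94) = -94/3 ≈ -31.333)
V(k) = 7/2 (V(k) = 4 - ½/1 = 4 - ½*1 = 4 - ½ = 7/2)
V(12)/470 + H/50 = (7/2)/470 - 94/3/50 = (7/2)*(1/470) - 94/3*1/50 = 7/940 - 47/75 = -8731/14100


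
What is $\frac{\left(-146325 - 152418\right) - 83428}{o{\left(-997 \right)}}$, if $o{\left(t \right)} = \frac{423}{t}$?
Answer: $\frac{381024487}{423} \approx 9.0077 \cdot 10^{5}$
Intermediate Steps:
$\frac{\left(-146325 - 152418\right) - 83428}{o{\left(-997 \right)}} = \frac{\left(-146325 - 152418\right) - 83428}{423 \frac{1}{-997}} = \frac{\left(-146325 - 152418\right) - 83428}{423 \left(- \frac{1}{997}\right)} = \frac{-298743 - 83428}{- \frac{423}{997}} = \left(-382171\right) \left(- \frac{997}{423}\right) = \frac{381024487}{423}$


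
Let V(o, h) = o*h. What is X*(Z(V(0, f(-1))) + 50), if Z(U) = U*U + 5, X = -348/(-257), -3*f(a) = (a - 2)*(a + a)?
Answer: 19140/257 ≈ 74.475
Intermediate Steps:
f(a) = -2*a*(-2 + a)/3 (f(a) = -(a - 2)*(a + a)/3 = -(-2 + a)*2*a/3 = -2*a*(-2 + a)/3)
V(o, h) = h*o
X = 348/257 (X = -348*(-1/257) = 348/257 ≈ 1.3541)
Z(U) = 5 + U**2 (Z(U) = U**2 + 5 = 5 + U**2)
X*(Z(V(0, f(-1))) + 50) = 348*((5 + (((2/3)*(-1)*(2 - 1*(-1)))*0)**2) + 50)/257 = 348*((5 + (((2/3)*(-1)*(2 + 1))*0)**2) + 50)/257 = 348*((5 + (((2/3)*(-1)*3)*0)**2) + 50)/257 = 348*((5 + (-2*0)**2) + 50)/257 = 348*((5 + 0**2) + 50)/257 = 348*((5 + 0) + 50)/257 = 348*(5 + 50)/257 = (348/257)*55 = 19140/257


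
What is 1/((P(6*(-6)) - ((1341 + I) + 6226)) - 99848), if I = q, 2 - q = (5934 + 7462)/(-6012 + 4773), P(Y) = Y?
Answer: -1239/133147663 ≈ -9.3055e-6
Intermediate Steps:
q = 15874/1239 (q = 2 - (5934 + 7462)/(-6012 + 4773) = 2 - 13396/(-1239) = 2 - 13396*(-1)/1239 = 2 - 1*(-13396/1239) = 2 + 13396/1239 = 15874/1239 ≈ 12.812)
I = 15874/1239 ≈ 12.812
1/((P(6*(-6)) - ((1341 + I) + 6226)) - 99848) = 1/((6*(-6) - ((1341 + 15874/1239) + 6226)) - 99848) = 1/((-36 - (1677373/1239 + 6226)) - 99848) = 1/((-36 - 1*9391387/1239) - 99848) = 1/((-36 - 9391387/1239) - 99848) = 1/(-9435991/1239 - 99848) = 1/(-133147663/1239) = -1239/133147663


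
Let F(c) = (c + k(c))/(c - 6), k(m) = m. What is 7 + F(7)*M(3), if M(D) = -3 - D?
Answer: -77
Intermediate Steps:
F(c) = 2*c/(-6 + c) (F(c) = (c + c)/(c - 6) = (2*c)/(-6 + c) = 2*c/(-6 + c))
7 + F(7)*M(3) = 7 + (2*7/(-6 + 7))*(-3 - 1*3) = 7 + (2*7/1)*(-3 - 3) = 7 + (2*7*1)*(-6) = 7 + 14*(-6) = 7 - 84 = -77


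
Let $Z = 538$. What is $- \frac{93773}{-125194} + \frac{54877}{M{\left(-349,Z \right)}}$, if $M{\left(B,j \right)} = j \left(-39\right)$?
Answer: $- \frac{1225681513}{656705127} \approx -1.8664$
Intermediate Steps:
$M{\left(B,j \right)} = - 39 j$
$- \frac{93773}{-125194} + \frac{54877}{M{\left(-349,Z \right)}} = - \frac{93773}{-125194} + \frac{54877}{\left(-39\right) 538} = \left(-93773\right) \left(- \frac{1}{125194}\right) + \frac{54877}{-20982} = \frac{93773}{125194} + 54877 \left(- \frac{1}{20982}\right) = \frac{93773}{125194} - \frac{54877}{20982} = - \frac{1225681513}{656705127}$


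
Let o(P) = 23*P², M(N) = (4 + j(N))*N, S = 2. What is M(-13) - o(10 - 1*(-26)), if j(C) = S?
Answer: -29886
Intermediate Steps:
j(C) = 2
M(N) = 6*N (M(N) = (4 + 2)*N = 6*N)
M(-13) - o(10 - 1*(-26)) = 6*(-13) - 23*(10 - 1*(-26))² = -78 - 23*(10 + 26)² = -78 - 23*36² = -78 - 23*1296 = -78 - 1*29808 = -78 - 29808 = -29886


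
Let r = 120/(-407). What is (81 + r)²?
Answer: 1078925409/165649 ≈ 6513.3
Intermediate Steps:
r = -120/407 (r = 120*(-1/407) = -120/407 ≈ -0.29484)
(81 + r)² = (81 - 120/407)² = (32847/407)² = 1078925409/165649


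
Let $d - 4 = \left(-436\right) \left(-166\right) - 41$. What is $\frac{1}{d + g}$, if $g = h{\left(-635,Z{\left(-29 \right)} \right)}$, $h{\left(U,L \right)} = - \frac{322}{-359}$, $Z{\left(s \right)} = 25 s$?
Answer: $\frac{359}{25970023} \approx 1.3824 \cdot 10^{-5}$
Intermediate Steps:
$h{\left(U,L \right)} = \frac{322}{359}$ ($h{\left(U,L \right)} = \left(-322\right) \left(- \frac{1}{359}\right) = \frac{322}{359}$)
$d = 72339$ ($d = 4 - -72335 = 4 + \left(72376 - 41\right) = 4 + 72335 = 72339$)
$g = \frac{322}{359} \approx 0.89694$
$\frac{1}{d + g} = \frac{1}{72339 + \frac{322}{359}} = \frac{1}{\frac{25970023}{359}} = \frac{359}{25970023}$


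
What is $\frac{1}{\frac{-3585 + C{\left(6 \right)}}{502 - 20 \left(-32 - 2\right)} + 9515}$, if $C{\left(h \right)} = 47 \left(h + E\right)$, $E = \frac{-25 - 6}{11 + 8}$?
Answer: $\frac{11229}{106811828} \approx 0.00010513$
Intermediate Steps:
$E = - \frac{31}{19} \approx -1.6316$
$C{\left(h \right)} = - \frac{1457}{19} + 47 h$ ($C{\left(h \right)} = 47 \left(h - \frac{31}{19}\right) = 47 \left(- \frac{31}{19} + h\right) = - \frac{1457}{19} + 47 h$)
$\frac{1}{\frac{-3585 + C{\left(6 \right)}}{502 - 20 \left(-32 - 2\right)} + 9515} = \frac{1}{\frac{-3585 + \left(- \frac{1457}{19} + 47 \cdot 6\right)}{502 - 20 \left(-32 - 2\right)} + 9515} = \frac{1}{\frac{-3585 + \left(- \frac{1457}{19} + 282\right)}{502 - -680} + 9515} = \frac{1}{\frac{-3585 + \frac{3901}{19}}{502 + 680} + 9515} = \frac{1}{- \frac{64214}{19 \cdot 1182} + 9515} = \frac{1}{\left(- \frac{64214}{19}\right) \frac{1}{1182} + 9515} = \frac{1}{- \frac{32107}{11229} + 9515} = \frac{1}{\frac{106811828}{11229}} = \frac{11229}{106811828}$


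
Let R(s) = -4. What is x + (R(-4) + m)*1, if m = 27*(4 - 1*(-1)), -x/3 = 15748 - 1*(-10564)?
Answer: -78805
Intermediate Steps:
x = -78936 (x = -3*(15748 - 1*(-10564)) = -3*(15748 + 10564) = -3*26312 = -78936)
m = 135 (m = 27*(4 + 1) = 27*5 = 135)
x + (R(-4) + m)*1 = -78936 + (-4 + 135)*1 = -78936 + 131*1 = -78936 + 131 = -78805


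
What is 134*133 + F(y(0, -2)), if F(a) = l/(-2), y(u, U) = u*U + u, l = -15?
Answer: 35659/2 ≈ 17830.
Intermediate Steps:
y(u, U) = u + U*u (y(u, U) = U*u + u = u + U*u)
F(a) = 15/2 (F(a) = -15/(-2) = -15*(-½) = 15/2)
134*133 + F(y(0, -2)) = 134*133 + 15/2 = 17822 + 15/2 = 35659/2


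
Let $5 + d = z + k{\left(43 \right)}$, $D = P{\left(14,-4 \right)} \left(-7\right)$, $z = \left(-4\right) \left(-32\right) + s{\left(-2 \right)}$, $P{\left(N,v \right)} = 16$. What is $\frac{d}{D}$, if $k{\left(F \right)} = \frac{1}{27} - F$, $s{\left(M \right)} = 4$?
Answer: $- \frac{2269}{3024} \approx -0.75033$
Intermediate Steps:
$k{\left(F \right)} = \frac{1}{27} - F$
$z = 132$ ($z = \left(-4\right) \left(-32\right) + 4 = 128 + 4 = 132$)
$D = -112$ ($D = 16 \left(-7\right) = -112$)
$d = \frac{2269}{27}$ ($d = -5 + \left(132 + \left(\frac{1}{27} - 43\right)\right) = -5 + \left(132 - \frac{1160}{27}\right) = -5 + \frac{2404}{27} = \frac{2269}{27} \approx 84.037$)
$\frac{d}{D} = \frac{2269}{27 \left(-112\right)} = \frac{2269}{27} \left(- \frac{1}{112}\right) = - \frac{2269}{3024}$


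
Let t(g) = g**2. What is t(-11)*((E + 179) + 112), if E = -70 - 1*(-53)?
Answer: 33154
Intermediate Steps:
E = -17 (E = -70 + 53 = -17)
t(-11)*((E + 179) + 112) = (-11)**2*((-17 + 179) + 112) = 121*(162 + 112) = 121*274 = 33154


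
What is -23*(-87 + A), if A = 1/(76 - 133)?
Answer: 114080/57 ≈ 2001.4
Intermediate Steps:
A = -1/57 (A = 1/(-57) = -1/57 ≈ -0.017544)
-23*(-87 + A) = -23*(-87 - 1/57) = -23*(-4960/57) = 114080/57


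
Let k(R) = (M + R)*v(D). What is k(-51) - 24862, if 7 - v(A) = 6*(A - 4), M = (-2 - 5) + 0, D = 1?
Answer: -26312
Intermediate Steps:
M = -7 (M = -7 + 0 = -7)
v(A) = 31 - 6*A (v(A) = 7 - 6*(A - 4) = 7 - 6*(-4 + A) = 7 - (-24 + 6*A) = 7 + (24 - 6*A) = 31 - 6*A)
k(R) = -175 + 25*R (k(R) = (-7 + R)*(31 - 6*1) = (-7 + R)*(31 - 6) = (-7 + R)*25 = -175 + 25*R)
k(-51) - 24862 = (-175 + 25*(-51)) - 24862 = (-175 - 1275) - 24862 = -1450 - 24862 = -26312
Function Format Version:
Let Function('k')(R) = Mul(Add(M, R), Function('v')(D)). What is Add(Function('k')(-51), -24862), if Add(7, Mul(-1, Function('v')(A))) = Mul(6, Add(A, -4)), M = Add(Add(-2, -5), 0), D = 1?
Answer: -26312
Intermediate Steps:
M = -7 (M = Add(-7, 0) = -7)
Function('v')(A) = Add(31, Mul(-6, A)) (Function('v')(A) = Add(7, Mul(-1, Mul(6, Add(A, -4)))) = Add(7, Mul(-1, Mul(6, Add(-4, A)))) = Add(7, Mul(-1, Add(-24, Mul(6, A)))) = Add(7, Add(24, Mul(-6, A))) = Add(31, Mul(-6, A)))
Function('k')(R) = Add(-175, Mul(25, R)) (Function('k')(R) = Mul(Add(-7, R), Add(31, Mul(-6, 1))) = Mul(Add(-7, R), Add(31, -6)) = Mul(Add(-7, R), 25) = Add(-175, Mul(25, R)))
Add(Function('k')(-51), -24862) = Add(Add(-175, Mul(25, -51)), -24862) = Add(Add(-175, -1275), -24862) = Add(-1450, -24862) = -26312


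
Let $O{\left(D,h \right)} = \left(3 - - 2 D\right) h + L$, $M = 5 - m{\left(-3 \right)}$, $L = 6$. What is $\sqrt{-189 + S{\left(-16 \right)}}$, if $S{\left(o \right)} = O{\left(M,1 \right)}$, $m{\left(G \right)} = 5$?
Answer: $6 i \sqrt{5} \approx 13.416 i$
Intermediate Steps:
$M = 0$ ($M = 5 - 5 = 0$)
$O{\left(D,h \right)} = 6 + h \left(3 + 2 D\right)$ ($O{\left(D,h \right)} = \left(3 - - 2 D\right) h + 6 = \left(3 + 2 D\right) h + 6 = h \left(3 + 2 D\right) + 6 = 6 + h \left(3 + 2 D\right)$)
$S{\left(o \right)} = 9$ ($S{\left(o \right)} = 6 + 3 \cdot 1 + 2 \cdot 0 \cdot 1 = 6 + 3 + 0 = 9$)
$\sqrt{-189 + S{\left(-16 \right)}} = \sqrt{-189 + 9} = \sqrt{-180} = 6 i \sqrt{5}$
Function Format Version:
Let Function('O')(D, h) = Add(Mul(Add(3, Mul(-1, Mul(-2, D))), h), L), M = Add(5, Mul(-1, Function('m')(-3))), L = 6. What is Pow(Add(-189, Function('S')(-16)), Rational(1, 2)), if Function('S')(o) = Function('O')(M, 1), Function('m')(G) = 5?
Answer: Mul(6, I, Pow(5, Rational(1, 2))) ≈ Mul(13.416, I)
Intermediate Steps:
M = 0 (M = Add(5, Mul(-1, 5)) = Add(5, -5) = 0)
Function('O')(D, h) = Add(6, Mul(h, Add(3, Mul(2, D)))) (Function('O')(D, h) = Add(Mul(Add(3, Mul(-1, Mul(-2, D))), h), 6) = Add(Mul(Add(3, Mul(2, D)), h), 6) = Add(Mul(h, Add(3, Mul(2, D))), 6) = Add(6, Mul(h, Add(3, Mul(2, D)))))
Function('S')(o) = 9 (Function('S')(o) = Add(6, Mul(3, 1), Mul(2, 0, 1)) = Add(6, 3, 0) = 9)
Pow(Add(-189, Function('S')(-16)), Rational(1, 2)) = Pow(Add(-189, 9), Rational(1, 2)) = Pow(-180, Rational(1, 2)) = Mul(6, I, Pow(5, Rational(1, 2)))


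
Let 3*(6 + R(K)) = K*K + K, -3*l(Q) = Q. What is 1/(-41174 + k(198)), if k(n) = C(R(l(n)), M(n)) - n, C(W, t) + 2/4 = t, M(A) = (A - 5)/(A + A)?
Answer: -396/16383317 ≈ -2.4171e-5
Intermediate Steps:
M(A) = (-5 + A)/(2*A) (M(A) = (-5 + A)/((2*A)) = (-5 + A)*(1/(2*A)) = (-5 + A)/(2*A))
l(Q) = -Q/3
R(K) = -6 + K/3 + K²/3 (R(K) = -6 + (K*K + K)/3 = -6 + (K² + K)/3 = -6 + (K + K²)/3 = -6 + (K/3 + K²/3) = -6 + K/3 + K²/3)
C(W, t) = -½ + t
k(n) = -½ - n + (-5 + n)/(2*n) (k(n) = (-½ + (-5 + n)/(2*n)) - n = -½ - n + (-5 + n)/(2*n))
1/(-41174 + k(198)) = 1/(-41174 + (-1*198 - 5/2/198)) = 1/(-41174 + (-198 - 5/2*1/198)) = 1/(-41174 + (-198 - 5/396)) = 1/(-41174 - 78413/396) = 1/(-16383317/396) = -396/16383317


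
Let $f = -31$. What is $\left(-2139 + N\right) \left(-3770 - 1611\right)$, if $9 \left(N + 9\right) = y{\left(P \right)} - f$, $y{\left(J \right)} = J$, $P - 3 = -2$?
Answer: $\frac{103853300}{9} \approx 1.1539 \cdot 10^{7}$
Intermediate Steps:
$P = 1$ ($P = 3 - 2 = 1$)
$N = - \frac{49}{9}$ ($N = -9 + \frac{1 - -31}{9} = -9 + \frac{1 + 31}{9} = -9 + \frac{1}{9} \cdot 32 = -9 + \frac{32}{9} = - \frac{49}{9} \approx -5.4444$)
$\left(-2139 + N\right) \left(-3770 - 1611\right) = \left(-2139 - \frac{49}{9}\right) \left(-3770 - 1611\right) = \left(- \frac{19300}{9}\right) \left(-5381\right) = \frac{103853300}{9}$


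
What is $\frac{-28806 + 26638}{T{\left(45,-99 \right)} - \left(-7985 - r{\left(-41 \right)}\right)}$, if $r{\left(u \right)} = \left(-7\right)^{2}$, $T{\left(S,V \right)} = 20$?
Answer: $- \frac{1084}{4027} \approx -0.26918$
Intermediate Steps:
$r{\left(u \right)} = 49$
$\frac{-28806 + 26638}{T{\left(45,-99 \right)} - \left(-7985 - r{\left(-41 \right)}\right)} = \frac{-28806 + 26638}{20 + \left(\left(15513 + 49\right) - 7528\right)} = - \frac{2168}{20 + \left(15562 - 7528\right)} = - \frac{2168}{20 + 8034} = - \frac{2168}{8054} = \left(-2168\right) \frac{1}{8054} = - \frac{1084}{4027}$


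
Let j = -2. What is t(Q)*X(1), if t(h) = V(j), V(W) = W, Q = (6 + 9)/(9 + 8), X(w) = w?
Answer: -2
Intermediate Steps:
Q = 15/17 ≈ 0.88235
t(h) = -2
t(Q)*X(1) = -2*1 = -2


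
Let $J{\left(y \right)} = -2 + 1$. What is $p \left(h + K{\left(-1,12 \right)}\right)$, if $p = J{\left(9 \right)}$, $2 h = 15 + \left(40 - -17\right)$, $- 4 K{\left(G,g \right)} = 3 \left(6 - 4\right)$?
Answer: $- \frac{69}{2} \approx -34.5$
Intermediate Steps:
$J{\left(y \right)} = -1$
$K{\left(G,g \right)} = - \frac{3}{2}$ ($K{\left(G,g \right)} = - \frac{3 \left(6 - 4\right)}{4} = - \frac{3 \cdot 2}{4} = \left(- \frac{1}{4}\right) 6 = - \frac{3}{2}$)
$h = 36$ ($h = \frac{15 + \left(40 - -17\right)}{2} = \frac{15 + \left(40 + 17\right)}{2} = \frac{15 + 57}{2} = \frac{1}{2} \cdot 72 = 36$)
$p = -1$
$p \left(h + K{\left(-1,12 \right)}\right) = - (36 - \frac{3}{2}) = \left(-1\right) \frac{69}{2} = - \frac{69}{2}$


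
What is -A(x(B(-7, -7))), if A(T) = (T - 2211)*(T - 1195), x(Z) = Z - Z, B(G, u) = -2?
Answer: -2642145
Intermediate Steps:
x(Z) = 0
A(T) = (-2211 + T)*(-1195 + T)
-A(x(B(-7, -7))) = -(2642145 + 0² - 3406*0) = -(2642145 + 0 + 0) = -1*2642145 = -2642145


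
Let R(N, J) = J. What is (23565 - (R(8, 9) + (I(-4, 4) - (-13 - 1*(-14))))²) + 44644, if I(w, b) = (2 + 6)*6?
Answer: 65073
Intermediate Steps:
I(w, b) = 48 (I(w, b) = 8*6 = 48)
(23565 - (R(8, 9) + (I(-4, 4) - (-13 - 1*(-14))))²) + 44644 = (23565 - (9 + (48 - (-13 - 1*(-14))))²) + 44644 = (23565 - (9 + (48 - (-13 + 14)))²) + 44644 = (23565 - (9 + (48 - 1*1))²) + 44644 = (23565 - (9 + (48 - 1))²) + 44644 = (23565 - (9 + 47)²) + 44644 = (23565 - 1*56²) + 44644 = (23565 - 1*3136) + 44644 = (23565 - 3136) + 44644 = 20429 + 44644 = 65073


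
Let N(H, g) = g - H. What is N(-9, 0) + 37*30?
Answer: 1119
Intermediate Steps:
N(-9, 0) + 37*30 = (0 - 1*(-9)) + 37*30 = (0 + 9) + 1110 = 9 + 1110 = 1119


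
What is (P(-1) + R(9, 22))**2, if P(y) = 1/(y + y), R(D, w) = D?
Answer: 289/4 ≈ 72.250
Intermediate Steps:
P(y) = 1/(2*y)
(P(-1) + R(9, 22))**2 = ((1/2)/(-1) + 9)**2 = ((1/2)*(-1) + 9)**2 = (-1/2 + 9)**2 = (17/2)**2 = 289/4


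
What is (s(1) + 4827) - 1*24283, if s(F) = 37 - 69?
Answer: -19488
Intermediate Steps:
s(F) = -32
(s(1) + 4827) - 1*24283 = (-32 + 4827) - 1*24283 = 4795 - 24283 = -19488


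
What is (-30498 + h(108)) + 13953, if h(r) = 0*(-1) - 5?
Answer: -16550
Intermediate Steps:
h(r) = -5 (h(r) = 0 - 5 = -5)
(-30498 + h(108)) + 13953 = (-30498 - 5) + 13953 = -30503 + 13953 = -16550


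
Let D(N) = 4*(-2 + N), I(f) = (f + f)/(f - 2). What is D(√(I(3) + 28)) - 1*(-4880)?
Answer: 4872 + 4*√34 ≈ 4895.3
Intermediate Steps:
I(f) = 2*f/(-2 + f) (I(f) = (2*f)/(-2 + f) = 2*f/(-2 + f))
D(N) = -8 + 4*N
D(√(I(3) + 28)) - 1*(-4880) = (-8 + 4*√(2*3/(-2 + 3) + 28)) - 1*(-4880) = (-8 + 4*√(2*3/1 + 28)) + 4880 = (-8 + 4*√(2*3*1 + 28)) + 4880 = (-8 + 4*√(6 + 28)) + 4880 = (-8 + 4*√34) + 4880 = 4872 + 4*√34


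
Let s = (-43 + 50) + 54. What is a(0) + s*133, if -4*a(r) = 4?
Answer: 8112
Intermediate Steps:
a(r) = -1 (a(r) = -¼*4 = -1)
s = 61 (s = 7 + 54 = 61)
a(0) + s*133 = -1 + 61*133 = -1 + 8113 = 8112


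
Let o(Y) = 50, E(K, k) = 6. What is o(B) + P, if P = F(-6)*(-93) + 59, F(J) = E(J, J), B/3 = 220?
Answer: -449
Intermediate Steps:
B = 660 (B = 3*220 = 660)
F(J) = 6
P = -499 (P = 6*(-93) + 59 = -558 + 59 = -499)
o(B) + P = 50 - 499 = -449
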